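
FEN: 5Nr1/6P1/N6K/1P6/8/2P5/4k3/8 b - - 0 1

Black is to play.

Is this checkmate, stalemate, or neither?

Black to move; black king on e2.
In check: no.
Legal moves for Black: Rh8+, Rxf8, Rxg7, Kf3, Ke3, Kd3, Kf2, Kd2, Kf1, Ke1, Kd1.
Black has 11 legal moves and is not in check → neither.

neither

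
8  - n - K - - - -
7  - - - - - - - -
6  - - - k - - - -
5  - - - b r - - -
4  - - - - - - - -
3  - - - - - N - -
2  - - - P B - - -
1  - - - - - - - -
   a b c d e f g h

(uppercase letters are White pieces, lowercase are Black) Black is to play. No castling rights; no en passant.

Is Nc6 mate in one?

After Nc6: white king on d8; in check: yes, from the black knight on c6.
White has 1 legal reply: Kc8.
In check but a legal move exists → not checkmate.

no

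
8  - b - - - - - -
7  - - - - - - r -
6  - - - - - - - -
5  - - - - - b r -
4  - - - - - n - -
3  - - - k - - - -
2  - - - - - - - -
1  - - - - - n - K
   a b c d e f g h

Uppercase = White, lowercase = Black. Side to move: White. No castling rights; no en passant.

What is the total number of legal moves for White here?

White to move; king on h1.
In check: no.
Legal moves: none.
Count: 0.

0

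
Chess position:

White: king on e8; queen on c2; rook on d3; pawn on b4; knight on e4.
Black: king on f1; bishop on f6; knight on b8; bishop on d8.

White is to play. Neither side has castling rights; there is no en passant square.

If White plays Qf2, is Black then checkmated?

After Qf2: black king on f1; in check: yes, from the white queen on f2.
King squares — e1: attacked by Qf2; g1: attacked by Qf2; e2: attacked by Qf2; f2: attacked by Ne4; g2: attacked by Qf2.
Black has no legal moves → checkmate.

yes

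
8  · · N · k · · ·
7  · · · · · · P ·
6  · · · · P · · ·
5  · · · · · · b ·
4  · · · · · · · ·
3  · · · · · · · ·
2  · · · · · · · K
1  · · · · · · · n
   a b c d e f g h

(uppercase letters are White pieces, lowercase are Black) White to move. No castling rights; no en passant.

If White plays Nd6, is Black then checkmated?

no

After Nd6: black king on e8; in check: yes, from the white knight on d6.
Black has 2 legal replies: Kd8, Ke7.
In check but a legal move exists → not checkmate.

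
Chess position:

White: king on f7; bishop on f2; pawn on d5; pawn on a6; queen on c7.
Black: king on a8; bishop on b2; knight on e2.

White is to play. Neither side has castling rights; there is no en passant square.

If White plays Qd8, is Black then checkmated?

After Qd8: black king on a8; in check: yes, from the white queen on d8.
King squares — a7: attacked by Bf2; b7: attacked by Pa6; b8: attacked by Qd8.
Black has no legal moves → checkmate.

yes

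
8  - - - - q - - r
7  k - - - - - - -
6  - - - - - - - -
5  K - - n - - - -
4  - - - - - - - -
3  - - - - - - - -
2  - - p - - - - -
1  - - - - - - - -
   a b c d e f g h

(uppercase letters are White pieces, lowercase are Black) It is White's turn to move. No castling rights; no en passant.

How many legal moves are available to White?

0

White to move; king on a5.
In check: no.
Legal moves: none.
Count: 0.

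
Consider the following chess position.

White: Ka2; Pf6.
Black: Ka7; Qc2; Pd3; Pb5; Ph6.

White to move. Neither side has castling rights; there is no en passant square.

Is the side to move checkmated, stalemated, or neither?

White to move; white king on a2.
In check: yes, from the black queen on c2.
Legal moves for White: Ka3, Ka1.
White is in check but has 2 legal moves → neither.

neither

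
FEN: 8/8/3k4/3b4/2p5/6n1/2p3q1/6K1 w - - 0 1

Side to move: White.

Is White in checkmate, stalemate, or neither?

checkmate

White to move; white king on g1.
In check: yes, from the black queen on g2.
King squares — f1: attacked by Qg2; h1: attacked by Qg2; f2: attacked by Qg2; g2: attacked by Bd5; h2: attacked by Qg2.
Legal moves for White: none.
In check with no legal moves → checkmate.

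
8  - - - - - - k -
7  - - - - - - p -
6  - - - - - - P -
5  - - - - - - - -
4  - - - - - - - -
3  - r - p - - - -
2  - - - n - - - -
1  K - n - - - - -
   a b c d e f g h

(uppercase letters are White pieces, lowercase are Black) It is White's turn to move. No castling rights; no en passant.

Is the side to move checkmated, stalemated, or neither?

White to move; white king on a1.
In check: no.
King squares — b1: attacked by Nd2; a2: attacked by Nc1; b2: attacked by Rb3.
Legal moves for White: none.
Not in check and no legal moves → stalemate.

stalemate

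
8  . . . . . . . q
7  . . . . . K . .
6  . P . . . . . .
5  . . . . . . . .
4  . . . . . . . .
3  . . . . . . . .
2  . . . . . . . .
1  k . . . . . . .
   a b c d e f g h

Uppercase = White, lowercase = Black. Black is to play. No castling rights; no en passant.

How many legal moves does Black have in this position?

Black to move; king on a1.
In check: no.
Legal moves: Qg8+, Qf8+, Qe8+, Qd8, Qc8, Qb8, Qa8, Qh7+, Qg7+, Qh6, Qf6+, Qh5+, Qe5, Qh4, Qd4, Qh3, Qc3, Qh2, Qb2, Qh1, Kb2, Ka2, Kb1.
Count: 23.

23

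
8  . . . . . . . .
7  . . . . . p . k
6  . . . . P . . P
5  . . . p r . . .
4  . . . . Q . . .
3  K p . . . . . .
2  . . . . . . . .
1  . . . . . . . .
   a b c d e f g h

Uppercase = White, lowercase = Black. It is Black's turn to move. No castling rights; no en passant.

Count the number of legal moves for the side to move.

7

Black to move; king on h7.
In check: yes, from the white queen on e4.
Legal moves: Kh8, Kg8, Kxh6, Rf5, Rxe4, dxe4, f5.
Count: 7.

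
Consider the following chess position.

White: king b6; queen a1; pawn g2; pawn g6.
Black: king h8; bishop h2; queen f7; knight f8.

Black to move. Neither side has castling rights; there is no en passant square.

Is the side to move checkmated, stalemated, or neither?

Black to move; black king on h8.
In check: yes, from the white queen on a1.
Legal moves for Black: Kg8, Qg7, Qf6+, Be5.
Black is in check but has 4 legal moves → neither.

neither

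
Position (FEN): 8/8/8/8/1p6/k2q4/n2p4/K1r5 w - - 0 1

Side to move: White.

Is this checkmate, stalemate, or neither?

checkmate

White to move; white king on a1.
In check: yes, from the black rook on c1.
King squares — b1: attacked by Rc1; a2: attacked by Ka3; b2: attacked by Ka3.
Legal moves for White: none.
In check with no legal moves → checkmate.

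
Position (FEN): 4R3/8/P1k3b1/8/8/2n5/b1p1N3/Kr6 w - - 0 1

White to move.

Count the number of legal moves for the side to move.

White to move; king on a1.
In check: yes, from the black rook on b1.
Legal moves: none.
Count: 0.

0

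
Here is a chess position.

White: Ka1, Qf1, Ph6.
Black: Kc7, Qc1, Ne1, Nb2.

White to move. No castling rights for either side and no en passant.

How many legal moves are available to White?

1

White to move; king on a1.
In check: yes, from the black queen on c1.
Legal moves: Ka2.
Count: 1.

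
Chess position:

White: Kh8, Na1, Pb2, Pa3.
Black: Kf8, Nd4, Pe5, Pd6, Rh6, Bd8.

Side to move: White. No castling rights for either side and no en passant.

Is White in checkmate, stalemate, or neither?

checkmate

White to move; white king on h8.
In check: yes, from the black rook on h6.
King squares — g7: attacked by Kf8; h7: attacked by Rh6; g8: attacked by Kf8.
Legal moves for White: none.
In check with no legal moves → checkmate.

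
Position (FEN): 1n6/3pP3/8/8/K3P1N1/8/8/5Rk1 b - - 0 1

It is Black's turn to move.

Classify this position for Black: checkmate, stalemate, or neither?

Black to move; black king on g1.
In check: yes, from the white rook on f1.
Legal moves for Black: Kg2, Kxf1.
Black is in check but has 2 legal moves → neither.

neither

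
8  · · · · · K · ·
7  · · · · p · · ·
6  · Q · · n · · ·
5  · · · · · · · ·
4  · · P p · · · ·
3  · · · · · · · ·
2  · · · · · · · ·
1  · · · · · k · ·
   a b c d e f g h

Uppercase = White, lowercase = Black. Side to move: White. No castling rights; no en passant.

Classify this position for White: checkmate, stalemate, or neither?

neither

White to move; white king on f8.
In check: yes, from the black knight on e6.
Legal moves for White: Kg8, Ke8, Kf7, Kxe7, Qxe6.
White is in check but has 5 legal moves → neither.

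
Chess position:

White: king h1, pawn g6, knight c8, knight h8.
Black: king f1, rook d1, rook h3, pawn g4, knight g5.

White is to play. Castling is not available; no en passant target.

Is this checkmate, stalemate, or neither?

White to move; white king on h1.
In check: yes, from the black rook on h3.
King squares — g1: attacked by Kf1; g2: attacked by Kf1; h2: attacked by Rh3.
Legal moves for White: none.
In check with no legal moves → checkmate.

checkmate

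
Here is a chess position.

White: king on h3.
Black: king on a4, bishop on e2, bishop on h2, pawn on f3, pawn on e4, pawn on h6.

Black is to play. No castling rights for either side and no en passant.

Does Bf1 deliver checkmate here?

no

After Bf1: white king on h3; in check: yes, from the black bishop on f1.
White has 3 legal replies: Kh4, Kg4, Kxh2.
In check but a legal move exists → not checkmate.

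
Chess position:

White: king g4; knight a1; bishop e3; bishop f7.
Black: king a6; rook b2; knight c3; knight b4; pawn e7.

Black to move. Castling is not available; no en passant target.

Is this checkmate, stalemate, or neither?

Black to move; black king on a6.
In check: no.
Legal moves for Black include: Kb7, Kb5, Ka5, Nc6, Nbd5, Nd3, Nc2, Nba2, Ncd5, Nb5, Ne4, Na4, Ne2, Nca2, Nd1, Nb1, Rb3, Rh2, ... (list truncated; more exist).
Black has legal moves and is not in check → neither.

neither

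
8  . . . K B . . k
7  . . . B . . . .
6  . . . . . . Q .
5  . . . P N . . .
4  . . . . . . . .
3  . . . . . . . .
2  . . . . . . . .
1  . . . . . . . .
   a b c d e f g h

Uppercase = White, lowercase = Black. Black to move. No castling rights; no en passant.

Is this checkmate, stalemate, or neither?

Black to move; black king on h8.
In check: no.
King squares — g7: attacked by Qg6; h7: attacked by Qg6; g8: attacked by Qg6.
Legal moves for Black: none.
Not in check and no legal moves → stalemate.

stalemate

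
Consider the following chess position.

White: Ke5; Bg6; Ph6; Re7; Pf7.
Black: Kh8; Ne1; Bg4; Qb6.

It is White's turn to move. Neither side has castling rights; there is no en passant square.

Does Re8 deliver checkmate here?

yes

After Re8: black king on h8; in check: yes, from the white rook on e8.
King squares — g7: attacked by Ph6; h7: attacked by Bg6; g8: attacked by Pf7.
Black has no legal moves → checkmate.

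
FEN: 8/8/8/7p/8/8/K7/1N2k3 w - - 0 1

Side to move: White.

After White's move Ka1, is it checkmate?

no

After Ka1: black king on e1; in check: no.
Black is not in check, so this cannot be checkmate.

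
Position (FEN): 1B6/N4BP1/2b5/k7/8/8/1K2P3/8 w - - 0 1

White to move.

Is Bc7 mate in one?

After Bc7: black king on a5; in check: yes, from the white bishop on c7.
Black has 3 legal replies: Ka6, Kb4, Ka4.
In check but a legal move exists → not checkmate.

no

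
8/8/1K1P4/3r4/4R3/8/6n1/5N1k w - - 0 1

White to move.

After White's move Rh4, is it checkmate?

no

After Rh4: black king on h1; in check: yes, from the white rook on h4.
Black has 2 legal replies: Kg1, Nxh4.
In check but a legal move exists → not checkmate.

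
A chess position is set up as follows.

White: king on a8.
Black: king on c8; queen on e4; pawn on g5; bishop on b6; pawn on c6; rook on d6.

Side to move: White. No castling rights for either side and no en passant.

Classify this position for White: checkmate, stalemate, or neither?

White to move; white king on a8.
In check: no.
King squares — a7: attacked by Bb6; b7: attacked by Kc8; b8: attacked by Kc8.
Legal moves for White: none.
Not in check and no legal moves → stalemate.

stalemate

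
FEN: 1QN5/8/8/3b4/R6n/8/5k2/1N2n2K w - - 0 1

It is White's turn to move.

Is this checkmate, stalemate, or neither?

White to move; white king on h1.
In check: yes, from the black bishop on d5.
King squares — g1: attacked by Kf2; g2: attacked by Ne1; h2: available.
Legal moves for White: Kh2, Re4.
White is in check but has 2 legal moves → neither.

neither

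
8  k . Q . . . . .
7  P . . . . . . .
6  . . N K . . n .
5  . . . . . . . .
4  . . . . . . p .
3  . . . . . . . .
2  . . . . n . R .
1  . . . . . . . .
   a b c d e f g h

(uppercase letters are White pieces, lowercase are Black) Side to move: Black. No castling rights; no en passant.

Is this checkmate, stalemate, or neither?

checkmate

Black to move; black king on a8.
In check: yes, from the white queen on c8.
King squares — a7: attacked by Nc6; b7: attacked by Qc8; b8: attacked by Nc6.
Legal moves for Black: none.
In check with no legal moves → checkmate.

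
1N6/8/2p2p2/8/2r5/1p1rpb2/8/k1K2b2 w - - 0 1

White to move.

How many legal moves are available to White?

White to move; king on c1.
In check: yes, from the black rook on c4.
Legal moves: none.
Count: 0.

0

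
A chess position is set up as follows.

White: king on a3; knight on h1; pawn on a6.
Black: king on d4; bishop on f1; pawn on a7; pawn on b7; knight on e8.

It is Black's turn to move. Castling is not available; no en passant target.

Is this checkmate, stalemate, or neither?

Black to move; black king on d4.
In check: no.
Legal moves for Black include: Ng7, Nc7, Nf6, Nd6, Ke5, Kd5, Kc5, Ke4, Kc4, Ke3, Kd3, Kc3, Bxa6, Bb5, Bc4, Bh3, Bd3, Bg2, ... (list truncated; more exist).
Black has legal moves and is not in check → neither.

neither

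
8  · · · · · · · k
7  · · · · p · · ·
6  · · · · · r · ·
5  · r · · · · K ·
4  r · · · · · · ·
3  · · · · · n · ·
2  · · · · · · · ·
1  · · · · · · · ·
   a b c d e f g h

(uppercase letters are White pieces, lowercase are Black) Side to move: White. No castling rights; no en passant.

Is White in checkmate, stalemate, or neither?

White to move; white king on g5.
In check: yes, from the black knight on f3 and the black rook on b5.
King squares — f4: attacked by Ra4; g4: attacked by Ra4; h4: attacked by Nf3; f5: attacked by Rb5; h5: attacked by Rb5; f6: attacked by Pe7; g6: attacked by Rf6; h6: attacked by Rf6.
Legal moves for White: none.
In check with no legal moves → checkmate.

checkmate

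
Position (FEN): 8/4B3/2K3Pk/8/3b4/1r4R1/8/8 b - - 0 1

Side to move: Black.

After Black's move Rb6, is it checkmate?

After Rb6: white king on c6; in check: yes, from the black rook on b6.
White has 3 legal replies: Kd7, Kc7, Kd5.
In check but a legal move exists → not checkmate.

no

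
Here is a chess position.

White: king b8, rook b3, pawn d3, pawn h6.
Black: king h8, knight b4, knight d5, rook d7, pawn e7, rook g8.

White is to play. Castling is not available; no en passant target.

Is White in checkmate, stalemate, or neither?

checkmate

White to move; white king on b8.
In check: yes, from the black rook on g8.
King squares — a7: attacked by Rd7; b7: attacked by Rd7; c7: attacked by Nd5; a8: attacked by Rg8; c8: attacked by Rg8.
Legal moves for White: none.
In check with no legal moves → checkmate.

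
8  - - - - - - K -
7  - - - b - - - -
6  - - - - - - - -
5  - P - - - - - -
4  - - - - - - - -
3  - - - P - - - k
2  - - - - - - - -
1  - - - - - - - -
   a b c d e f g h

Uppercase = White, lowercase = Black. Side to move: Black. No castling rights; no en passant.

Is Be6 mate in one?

After Be6: white king on g8; in check: yes, from the black bishop on e6.
White has 4 legal replies: Kh8, Kf8, Kh7, Kg7.
In check but a legal move exists → not checkmate.

no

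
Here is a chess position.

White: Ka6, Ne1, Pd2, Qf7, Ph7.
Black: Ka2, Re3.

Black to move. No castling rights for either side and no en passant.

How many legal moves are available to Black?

Black to move; king on a2.
In check: yes, from the white queen on f7.
Legal moves: Ka3, Kb2, Kb1, Ka1, Re6+, Rb3.
Count: 6.

6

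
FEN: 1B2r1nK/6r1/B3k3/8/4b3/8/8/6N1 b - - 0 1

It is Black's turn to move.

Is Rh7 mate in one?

yes

After Rh7: white king on h8; in check: yes, from the black rook on h7.
King squares — g7: attacked by Rh7; h7: attacked by Be4; g8: attacked by Re8.
White has no legal moves → checkmate.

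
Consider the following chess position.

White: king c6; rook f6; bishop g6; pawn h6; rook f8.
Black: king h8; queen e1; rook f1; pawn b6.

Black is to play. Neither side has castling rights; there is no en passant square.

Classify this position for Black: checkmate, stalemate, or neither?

checkmate

Black to move; black king on h8.
In check: yes, from the white rook on f8.
King squares — g7: attacked by Ph6; h7: attacked by Bg6; g8: attacked by Rf8.
Legal moves for Black: none.
In check with no legal moves → checkmate.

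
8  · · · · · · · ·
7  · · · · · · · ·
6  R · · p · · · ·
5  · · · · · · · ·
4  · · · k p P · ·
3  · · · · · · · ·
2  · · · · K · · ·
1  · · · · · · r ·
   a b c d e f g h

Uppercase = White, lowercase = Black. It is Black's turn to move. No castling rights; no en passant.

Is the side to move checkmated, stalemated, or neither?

Black to move; black king on d4.
In check: no.
Legal moves for Black include: Kd5, Kc5, Kc4, Kc3, Rg8, Rg7, Rg6, Rg5, Rg4, Rg3, Rg2+, Rh1, Rf1, Re1+, Rd1, Rc1, Rb1, Ra1, ... (list truncated; more exist).
Black has legal moves and is not in check → neither.

neither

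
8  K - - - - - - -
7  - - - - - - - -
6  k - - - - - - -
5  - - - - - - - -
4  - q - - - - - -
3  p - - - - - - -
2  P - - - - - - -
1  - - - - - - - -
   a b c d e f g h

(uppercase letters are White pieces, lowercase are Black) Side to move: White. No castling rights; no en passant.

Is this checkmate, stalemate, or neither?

White to move; white king on a8.
In check: no.
King squares — a7: attacked by Ka6; b7: attacked by Qb4; b8: attacked by Qb4.
Legal moves for White: none.
Not in check and no legal moves → stalemate.

stalemate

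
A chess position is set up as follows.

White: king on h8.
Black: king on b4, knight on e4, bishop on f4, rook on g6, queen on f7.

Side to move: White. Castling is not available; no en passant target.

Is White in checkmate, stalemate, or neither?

White to move; white king on h8.
In check: no.
King squares — g7: attacked by Rg6; h7: attacked by Qf7; g8: attacked by Rg6.
Legal moves for White: none.
Not in check and no legal moves → stalemate.

stalemate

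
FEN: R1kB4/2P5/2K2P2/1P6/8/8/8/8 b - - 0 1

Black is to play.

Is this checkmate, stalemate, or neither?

checkmate

Black to move; black king on c8.
In check: yes, from the white rook on a8.
King squares — b7: attacked by Kc6; c7: attacked by Kc6; d7: attacked by Kc6; b8: attacked by Pc7; d8: attacked by Pc7.
Legal moves for Black: none.
In check with no legal moves → checkmate.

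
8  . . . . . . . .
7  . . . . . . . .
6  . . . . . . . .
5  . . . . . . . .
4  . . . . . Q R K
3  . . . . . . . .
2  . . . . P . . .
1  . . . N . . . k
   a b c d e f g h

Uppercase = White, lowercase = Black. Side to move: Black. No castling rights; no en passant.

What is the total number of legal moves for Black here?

Black to move; king on h1.
In check: no.
Legal moves: none.
Count: 0.

0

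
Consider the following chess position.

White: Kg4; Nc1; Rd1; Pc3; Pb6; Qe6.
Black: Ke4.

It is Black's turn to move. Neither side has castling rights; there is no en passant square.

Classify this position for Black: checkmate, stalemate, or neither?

Black to move; black king on e4.
In check: yes, from the white queen on e6.
King squares — d3: attacked by Nc1; e3: attacked by Qe6; f3: attacked by Kg4; d4: attacked by Rd1; f4: attacked by Kg4; d5: attacked by Rd1; e5: attacked by Qe6; f5: attacked by Kg4.
Legal moves for Black: none.
In check with no legal moves → checkmate.

checkmate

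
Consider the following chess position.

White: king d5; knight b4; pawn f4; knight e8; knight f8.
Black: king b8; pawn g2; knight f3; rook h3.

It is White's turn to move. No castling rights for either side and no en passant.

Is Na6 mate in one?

After Na6: black king on b8; in check: yes, from the white knight on a6.
Black has 4 legal replies: Kc8, Ka8, Kb7, Ka7.
In check but a legal move exists → not checkmate.

no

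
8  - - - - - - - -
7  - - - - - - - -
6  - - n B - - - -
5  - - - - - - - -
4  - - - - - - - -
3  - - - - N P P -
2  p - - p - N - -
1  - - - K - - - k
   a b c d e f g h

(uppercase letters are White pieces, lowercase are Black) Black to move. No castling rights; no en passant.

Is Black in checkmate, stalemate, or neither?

neither

Black to move; black king on h1.
In check: yes, from the white knight on f2.
Legal moves for Black: Kh2, Kg1.
Black is in check but has 2 legal moves → neither.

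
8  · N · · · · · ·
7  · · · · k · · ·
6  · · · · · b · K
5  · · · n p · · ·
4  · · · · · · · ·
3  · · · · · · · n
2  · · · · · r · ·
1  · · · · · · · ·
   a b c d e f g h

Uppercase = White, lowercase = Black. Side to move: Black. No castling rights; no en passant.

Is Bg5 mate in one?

no

After Bg5: white king on h6; in check: yes, from the black bishop on g5.
White has 4 legal replies: Kh7, Kg7, Kg6, Kh5.
In check but a legal move exists → not checkmate.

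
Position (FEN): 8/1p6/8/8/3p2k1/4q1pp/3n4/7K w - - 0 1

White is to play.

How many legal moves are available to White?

White to move; king on h1.
In check: no.
Legal moves: none.
Count: 0.

0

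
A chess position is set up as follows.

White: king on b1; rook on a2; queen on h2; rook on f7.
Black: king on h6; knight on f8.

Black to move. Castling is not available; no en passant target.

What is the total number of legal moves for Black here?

2

Black to move; king on h6.
In check: yes, from the white queen on h2.
Legal moves: Kg6, Kg5.
Count: 2.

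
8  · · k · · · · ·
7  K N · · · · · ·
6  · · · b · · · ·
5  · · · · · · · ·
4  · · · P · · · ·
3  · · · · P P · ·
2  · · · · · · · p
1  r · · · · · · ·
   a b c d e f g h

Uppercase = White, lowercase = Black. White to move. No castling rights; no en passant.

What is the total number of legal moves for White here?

2

White to move; king on a7.
In check: yes, from the black rook on a1.
Legal moves: Kb6, Na5.
Count: 2.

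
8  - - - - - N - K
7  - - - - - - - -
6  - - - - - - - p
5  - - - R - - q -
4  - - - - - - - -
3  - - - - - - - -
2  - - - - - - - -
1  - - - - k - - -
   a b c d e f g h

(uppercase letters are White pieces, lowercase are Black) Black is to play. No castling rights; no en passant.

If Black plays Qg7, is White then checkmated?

no

After Qg7: white king on h8; in check: yes, from the black queen on g7.
White has 1 legal reply: Kxg7.
In check but a legal move exists → not checkmate.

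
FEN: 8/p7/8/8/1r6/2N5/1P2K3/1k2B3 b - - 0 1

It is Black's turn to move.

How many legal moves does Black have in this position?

Black to move; king on b1.
In check: yes, from the white knight on c3.
Legal moves: Kc2, Kxb2, Kc1, Ka1.
Count: 4.

4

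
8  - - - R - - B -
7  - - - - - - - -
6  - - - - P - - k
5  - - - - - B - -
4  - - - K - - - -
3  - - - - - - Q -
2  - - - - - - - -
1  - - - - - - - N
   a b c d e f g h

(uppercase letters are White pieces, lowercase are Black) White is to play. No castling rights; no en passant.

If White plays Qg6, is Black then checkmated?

yes

After Qg6: black king on h6; in check: yes, from the white queen on g6.
King squares — g5: attacked by Qg6; h5: attacked by Qg6; g6: attacked by Bf5; g7: attacked by Qg6; h7: attacked by Qg6.
Black has no legal moves → checkmate.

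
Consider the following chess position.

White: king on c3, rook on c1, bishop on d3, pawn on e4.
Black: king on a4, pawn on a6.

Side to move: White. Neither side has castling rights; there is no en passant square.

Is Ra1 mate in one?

After Ra1: black king on a4; in check: yes, from the white rook on a1.
King squares — a3: attacked by Ra1; b3: attacked by Kc3; b4: attacked by Kc3; a5: attacked by Ra1; b5: attacked by Bd3.
Black has no legal moves → checkmate.

yes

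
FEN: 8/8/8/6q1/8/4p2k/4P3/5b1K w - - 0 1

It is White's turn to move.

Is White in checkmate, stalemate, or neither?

stalemate

White to move; white king on h1.
In check: no.
King squares — g1: attacked by Qg5; g2: attacked by Bf1; h2: attacked by Kh3.
Legal moves for White: none.
Not in check and no legal moves → stalemate.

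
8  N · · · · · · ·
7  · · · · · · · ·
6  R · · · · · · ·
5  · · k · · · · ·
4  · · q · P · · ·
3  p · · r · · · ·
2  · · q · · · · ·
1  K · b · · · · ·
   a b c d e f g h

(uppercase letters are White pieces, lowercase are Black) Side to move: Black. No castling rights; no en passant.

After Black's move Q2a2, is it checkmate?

After Q2a2: white king on a1; in check: yes, from the black queen on a2.
King squares — b1: attacked by Qa2; a2: attacked by Qc4; b2: attacked by Bc1.
White has no legal moves → checkmate.

yes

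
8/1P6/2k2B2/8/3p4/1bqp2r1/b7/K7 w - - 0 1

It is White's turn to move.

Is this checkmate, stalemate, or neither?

White to move; white king on a1.
In check: yes, from the black queen on c3.
King squares — b1: attacked by Ba2; a2: attacked by Bb3; b2: attacked by Qc3.
Legal moves for White: none.
In check with no legal moves → checkmate.

checkmate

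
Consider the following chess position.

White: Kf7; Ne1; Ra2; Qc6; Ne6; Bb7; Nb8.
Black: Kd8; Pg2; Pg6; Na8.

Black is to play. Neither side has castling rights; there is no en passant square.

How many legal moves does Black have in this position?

Black to move; king on d8.
In check: yes, from the white knight on e6.
Legal moves: none.
Count: 0.

0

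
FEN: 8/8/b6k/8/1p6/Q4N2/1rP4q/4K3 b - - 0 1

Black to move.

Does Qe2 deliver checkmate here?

After Qe2: white king on e1; in check: yes, from the black queen on e2.
King squares — d1: attacked by Qe2; f1: attacked by Qe2; d2: attacked by Qe2; e2: attacked by Ba6; f2: attacked by Qe2.
White has no legal moves → checkmate.

yes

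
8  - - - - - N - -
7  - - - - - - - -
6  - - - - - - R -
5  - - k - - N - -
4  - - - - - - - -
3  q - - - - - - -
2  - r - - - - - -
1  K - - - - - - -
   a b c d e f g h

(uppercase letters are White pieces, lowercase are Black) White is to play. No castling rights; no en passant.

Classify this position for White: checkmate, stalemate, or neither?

checkmate

White to move; white king on a1.
In check: yes, from the black queen on a3.
King squares — b1: attacked by Rb2; a2: attacked by Rb2; b2: attacked by Qa3.
Legal moves for White: none.
In check with no legal moves → checkmate.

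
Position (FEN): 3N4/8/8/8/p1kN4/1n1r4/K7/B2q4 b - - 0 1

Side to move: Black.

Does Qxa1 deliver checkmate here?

After Qxa1: white king on a2; in check: yes, from the black queen on a1.
King squares — a1: attacked by Nb3; b1: attacked by Qa1; b2: attacked by Qa1; a3: attacked by Qa1; b3: attacked by Rd3.
White has no legal moves → checkmate.

yes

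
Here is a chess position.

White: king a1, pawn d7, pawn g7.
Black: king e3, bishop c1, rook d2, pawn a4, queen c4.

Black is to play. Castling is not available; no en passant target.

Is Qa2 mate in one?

yes

After Qa2: white king on a1; in check: yes, from the black queen on a2.
King squares — b1: attacked by Qa2; a2: attacked by Rd2; b2: attacked by Bc1.
White has no legal moves → checkmate.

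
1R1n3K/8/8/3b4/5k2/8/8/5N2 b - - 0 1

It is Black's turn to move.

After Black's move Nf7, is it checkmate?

After Nf7: white king on h8; in check: yes, from the black knight on f7.
White has 3 legal replies: Kg8, Kh7, Kg7.
In check but a legal move exists → not checkmate.

no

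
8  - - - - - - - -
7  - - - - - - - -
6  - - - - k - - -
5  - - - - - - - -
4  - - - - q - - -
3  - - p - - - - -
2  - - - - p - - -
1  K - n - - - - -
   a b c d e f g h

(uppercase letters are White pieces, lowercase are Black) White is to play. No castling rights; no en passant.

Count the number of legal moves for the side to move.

White to move; king on a1.
In check: no.
Legal moves: none.
Count: 0.

0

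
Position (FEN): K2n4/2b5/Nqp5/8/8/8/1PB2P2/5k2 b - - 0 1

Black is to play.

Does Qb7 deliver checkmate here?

yes

After Qb7: white king on a8; in check: yes, from the black queen on b7.
King squares — a7: attacked by Qb7; b7: attacked by Nd8; b8: attacked by Qb7.
White has no legal moves → checkmate.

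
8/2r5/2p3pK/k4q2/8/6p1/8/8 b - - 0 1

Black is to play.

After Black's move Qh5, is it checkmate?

yes

After Qh5: white king on h6; in check: yes, from the black queen on h5.
King squares — g5: attacked by Qh5; h5: attacked by Pg6; g6: attacked by Qh5; g7: attacked by Rc7; h7: attacked by Qh5.
White has no legal moves → checkmate.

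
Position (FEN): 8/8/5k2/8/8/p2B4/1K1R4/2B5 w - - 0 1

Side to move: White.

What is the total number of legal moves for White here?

7

White to move; king on b2.
In check: yes, from the black pawn on a3.
Legal moves: Kc3, Kb3, Kxa3, Kc2, Ka2, Kb1, Ka1.
Count: 7.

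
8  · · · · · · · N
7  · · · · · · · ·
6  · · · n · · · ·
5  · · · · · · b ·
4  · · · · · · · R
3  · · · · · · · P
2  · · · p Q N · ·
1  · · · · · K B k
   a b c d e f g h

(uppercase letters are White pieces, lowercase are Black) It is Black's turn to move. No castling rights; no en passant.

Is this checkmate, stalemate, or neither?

Black to move; black king on h1.
In check: yes, from the white knight on f2.
King squares — g1: attacked by Kf1; g2: attacked by Kf1; h2: attacked by Bg1.
Legal moves for Black: none.
In check with no legal moves → checkmate.

checkmate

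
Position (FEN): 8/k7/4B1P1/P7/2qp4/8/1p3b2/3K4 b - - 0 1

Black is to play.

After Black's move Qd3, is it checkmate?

After Qd3: white king on d1; in check: yes, from the black queen on d3.
King squares — c1: attacked by Pb2; e1: attacked by Bf2; c2: attacked by Qd3; d2: attacked by Qd3; e2: attacked by Qd3.
White has no legal moves → checkmate.

yes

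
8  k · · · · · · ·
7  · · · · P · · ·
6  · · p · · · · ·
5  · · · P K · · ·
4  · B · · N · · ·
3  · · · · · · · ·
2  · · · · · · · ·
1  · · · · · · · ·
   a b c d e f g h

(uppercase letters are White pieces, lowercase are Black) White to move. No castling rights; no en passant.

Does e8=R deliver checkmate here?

no

After e8=R: black king on a8; in check: yes, from the white rook on e8.
Black has 2 legal replies: Kb7, Ka7.
In check but a legal move exists → not checkmate.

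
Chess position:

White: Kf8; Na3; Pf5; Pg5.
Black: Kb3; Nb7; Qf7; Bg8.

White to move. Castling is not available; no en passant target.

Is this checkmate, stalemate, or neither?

White to move; white king on f8.
In check: yes, from the black queen on f7.
King squares — e7: attacked by Qf7; f7: attacked by Bg8; g7: attacked by Qf7; e8: attacked by Qf7; g8: attacked by Qf7.
Legal moves for White: none.
In check with no legal moves → checkmate.

checkmate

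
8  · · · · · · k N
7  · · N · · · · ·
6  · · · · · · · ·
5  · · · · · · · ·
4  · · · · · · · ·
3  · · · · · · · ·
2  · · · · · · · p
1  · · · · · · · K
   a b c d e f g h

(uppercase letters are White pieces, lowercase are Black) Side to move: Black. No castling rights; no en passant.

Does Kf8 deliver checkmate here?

After Kf8: white king on h1; in check: no.
White is not in check, so this cannot be checkmate.

no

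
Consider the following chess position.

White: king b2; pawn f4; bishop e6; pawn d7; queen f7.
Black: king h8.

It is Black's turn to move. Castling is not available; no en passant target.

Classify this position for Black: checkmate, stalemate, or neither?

Black to move; black king on h8.
In check: no.
King squares — g7: attacked by Qf7; h7: attacked by Qf7; g8: attacked by Qf7.
Legal moves for Black: none.
Not in check and no legal moves → stalemate.

stalemate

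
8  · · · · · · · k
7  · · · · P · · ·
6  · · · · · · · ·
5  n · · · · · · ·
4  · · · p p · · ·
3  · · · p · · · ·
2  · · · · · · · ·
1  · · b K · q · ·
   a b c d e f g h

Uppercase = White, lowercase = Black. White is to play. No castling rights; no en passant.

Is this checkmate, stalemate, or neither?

checkmate

White to move; white king on d1.
In check: yes, from the black queen on f1.
King squares — c1: attacked by Qf1; e1: attacked by Qf1; c2: attacked by Pd3; d2: attacked by Bc1; e2: attacked by Qf1.
Legal moves for White: none.
In check with no legal moves → checkmate.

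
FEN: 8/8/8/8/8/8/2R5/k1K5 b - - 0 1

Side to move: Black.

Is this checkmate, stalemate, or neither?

stalemate

Black to move; black king on a1.
In check: no.
King squares — b1: attacked by Kc1; a2: attacked by Rc2; b2: attacked by Kc1.
Legal moves for Black: none.
Not in check and no legal moves → stalemate.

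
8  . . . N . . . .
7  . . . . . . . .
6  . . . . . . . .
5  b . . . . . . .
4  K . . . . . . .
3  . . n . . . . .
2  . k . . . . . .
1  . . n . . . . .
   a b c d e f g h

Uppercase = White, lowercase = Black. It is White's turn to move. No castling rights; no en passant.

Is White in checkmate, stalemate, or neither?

neither

White to move; white king on a4.
In check: yes, from the black knight on c3.
King squares — a3: attacked by Kb2; b3: attacked by Nc1; b4: attacked by Ba5; a5: available; b5: attacked by Nc3.
Legal moves for White: Kxa5.
White is in check but has 1 legal move → neither.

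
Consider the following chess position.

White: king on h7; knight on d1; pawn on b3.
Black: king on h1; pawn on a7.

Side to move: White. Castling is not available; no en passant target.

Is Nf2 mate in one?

After Nf2: black king on h1; in check: yes, from the white knight on f2.
Black has 3 legal replies: Kh2, Kg2, Kg1.
In check but a legal move exists → not checkmate.

no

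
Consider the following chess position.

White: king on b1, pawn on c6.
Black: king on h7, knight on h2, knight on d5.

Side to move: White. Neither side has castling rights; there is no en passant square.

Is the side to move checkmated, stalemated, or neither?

neither

White to move; white king on b1.
In check: no.
Legal moves for White: Kc2, Kb2, Ka2, Kc1, Ka1, c7.
White has 6 legal moves and is not in check → neither.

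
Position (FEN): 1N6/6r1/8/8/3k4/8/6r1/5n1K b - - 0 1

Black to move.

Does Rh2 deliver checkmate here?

After Rh2: white king on h1; in check: yes, from the black rook on h2.
King squares — g1: attacked by Rg7; g2: attacked by Rh2; h2: attacked by Nf1.
White has no legal moves → checkmate.

yes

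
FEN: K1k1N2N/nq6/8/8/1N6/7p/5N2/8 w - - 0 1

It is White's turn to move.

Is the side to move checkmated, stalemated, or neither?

White to move; white king on a8.
In check: yes, from the black queen on b7.
King squares — a7: attacked by Qb7; b7: attacked by Kc8; b8: attacked by Qb7.
Legal moves for White: none.
In check with no legal moves → checkmate.

checkmate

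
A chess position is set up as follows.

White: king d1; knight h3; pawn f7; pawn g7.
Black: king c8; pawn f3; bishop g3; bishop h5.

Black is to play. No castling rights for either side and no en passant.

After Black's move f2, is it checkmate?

no

After f2: white king on d1; in check: yes, from the black bishop on h5.
White has 3 legal replies: Kd2, Kc2, Kc1.
In check but a legal move exists → not checkmate.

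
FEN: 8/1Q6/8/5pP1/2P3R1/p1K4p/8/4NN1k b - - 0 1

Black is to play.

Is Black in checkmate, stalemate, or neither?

checkmate

Black to move; black king on h1.
In check: yes, from the white queen on b7.
King squares — g1: attacked by Rg4; g2: attacked by Ne1; h2: attacked by Nf1.
Legal moves for Black: none.
In check with no legal moves → checkmate.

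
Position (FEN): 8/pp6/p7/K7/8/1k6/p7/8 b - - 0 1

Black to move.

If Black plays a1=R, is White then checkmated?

After a1=R: white king on a5; in check: yes, from the black rook on a1.
King squares — a4: attacked by Ra1; b4: attacked by Kb3; b5: attacked by Pa6; a6: attacked by Ra1; b6: attacked by Pa7.
White has no legal moves → checkmate.

yes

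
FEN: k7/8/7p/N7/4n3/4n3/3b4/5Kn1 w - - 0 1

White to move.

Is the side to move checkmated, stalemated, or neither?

White to move; white king on f1.
In check: yes, from the black knight on e3.
King squares — e1: attacked by Bd2; g1: available; e2: attacked by Ng1; f2: attacked by Ne4; g2: attacked by Ne3.
Legal moves for White: Kxg1.
White is in check but has 1 legal move → neither.

neither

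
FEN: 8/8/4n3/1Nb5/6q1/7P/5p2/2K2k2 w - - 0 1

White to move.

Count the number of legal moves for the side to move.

White to move; king on c1.
In check: no.
Legal moves: Nc7, Na7, Nd6, Nd4, Nc3, Na3, Kd2, Kc2, Kb2, Kb1, hxg4, h4.
Count: 12.

12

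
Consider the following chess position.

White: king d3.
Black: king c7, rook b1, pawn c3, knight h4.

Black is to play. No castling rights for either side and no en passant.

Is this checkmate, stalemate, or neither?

neither

Black to move; black king on c7.
In check: no.
Legal moves for Black include: Kd8, Kc8, Kb8, Kd7, Kb7, Kd6, Kc6, Kb6, Ng6, Nf5, Nf3, Ng2, Rb8, Rb7, Rb6, Rb5, Rb4, Rb3, ... (list truncated; more exist).
Black has legal moves and is not in check → neither.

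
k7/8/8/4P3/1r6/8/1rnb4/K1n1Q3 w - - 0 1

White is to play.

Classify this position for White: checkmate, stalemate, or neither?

checkmate

White to move; white king on a1.
In check: yes, from the black knight on c2.
King squares — b1: attacked by Rb2; a2: attacked by Nc1; b2: attacked by Rb4.
Legal moves for White: none.
In check with no legal moves → checkmate.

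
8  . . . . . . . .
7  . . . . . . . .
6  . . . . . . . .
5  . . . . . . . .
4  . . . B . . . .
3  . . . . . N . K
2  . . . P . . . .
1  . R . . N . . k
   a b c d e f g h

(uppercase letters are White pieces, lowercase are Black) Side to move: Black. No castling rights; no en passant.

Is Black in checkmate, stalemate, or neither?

stalemate

Black to move; black king on h1.
In check: no.
King squares — g1: attacked by Nf3; g2: attacked by Ne1; h2: attacked by Nf3.
Legal moves for Black: none.
Not in check and no legal moves → stalemate.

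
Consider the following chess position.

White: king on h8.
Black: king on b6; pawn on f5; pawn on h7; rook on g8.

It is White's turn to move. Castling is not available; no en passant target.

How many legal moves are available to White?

White to move; king on h8.
In check: yes, from the black rook on g8.
Legal moves: Kxg8, Kxh7.
Count: 2.

2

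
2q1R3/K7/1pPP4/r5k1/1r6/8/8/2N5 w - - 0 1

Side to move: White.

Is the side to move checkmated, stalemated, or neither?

White to move; white king on a7.
In check: yes, from the black rook on a5.
King squares — a6: attacked by Ra5; b6: attacked by Rb4; b7: attacked by Qc8; a8: attacked by Ra5; b8: attacked by Qc8.
Legal moves for White: none.
In check with no legal moves → checkmate.

checkmate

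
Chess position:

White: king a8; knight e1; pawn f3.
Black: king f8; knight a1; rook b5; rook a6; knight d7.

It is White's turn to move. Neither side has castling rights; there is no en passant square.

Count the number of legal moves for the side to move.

0

White to move; king on a8.
In check: yes, from the black rook on a6.
Legal moves: none.
Count: 0.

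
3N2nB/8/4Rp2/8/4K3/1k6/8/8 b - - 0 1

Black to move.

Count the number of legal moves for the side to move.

Black to move; king on b3.
In check: no.
Legal moves: Ne7, Nh6, Kc4, Kb4, Ka4, Kc3, Ka3, Kc2, Kb2, Ka2, f5+.
Count: 11.

11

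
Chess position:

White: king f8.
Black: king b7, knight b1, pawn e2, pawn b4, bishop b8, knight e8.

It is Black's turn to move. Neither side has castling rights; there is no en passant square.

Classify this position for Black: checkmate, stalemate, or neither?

neither

Black to move; black king on b7.
In check: no.
Legal moves for Black include: Ng7, Nc7, Nf6, Nd6, Bc7, Ba7, Bd6+, Be5, Bf4, Bg3, Bh2, Kc8, Ka8, Kc7, Ka7, Kc6, Kb6, Ka6, ... (list truncated; more exist).
Black has legal moves and is not in check → neither.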